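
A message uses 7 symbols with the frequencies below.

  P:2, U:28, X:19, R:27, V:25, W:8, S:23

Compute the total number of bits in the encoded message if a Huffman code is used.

351

Build the Huffman tree bottom-up:
merge P(2) and W(8): 10
merge 10 and X(19): 29
merge S(23) and V(25): 48
merge R(27) and U(28): 55
merge 29 and 48: 77
merge 55 and 77: 132
Each symbol's bit-cost is frequency × depth; summing gives 351 bits (equivalently 10 + 29 + 48 + 55 + 77 + 132).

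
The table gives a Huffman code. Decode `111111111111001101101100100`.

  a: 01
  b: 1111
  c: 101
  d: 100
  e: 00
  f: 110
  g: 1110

Read left to right; each codeword is recognised as soon as it completes (prefix code):
  1111→b | 1111→b | 1111→b | 00→e | 110→f | 110→f | 110→f | 01→a | 00→e
Decoded message: bbbefffae

bbbefffae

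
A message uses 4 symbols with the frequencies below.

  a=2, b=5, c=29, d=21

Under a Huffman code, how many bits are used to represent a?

Repeatedly merge the two smallest:
merge a(2) and b(5): 7
merge 7 and d(21): 28
merge 28 and c(29): 57
a sits 3 levels below the root, so its codeword is 3 bits.

3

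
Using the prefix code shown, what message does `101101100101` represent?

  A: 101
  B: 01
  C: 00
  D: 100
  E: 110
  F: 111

Read left to right; each codeword is recognised as soon as it completes (prefix code):
  101→A | 101→A | 100→D | 101→A
Decoded message: AADA

AADA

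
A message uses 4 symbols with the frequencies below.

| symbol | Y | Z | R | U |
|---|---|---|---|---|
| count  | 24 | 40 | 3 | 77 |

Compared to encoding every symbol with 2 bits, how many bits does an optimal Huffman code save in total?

Fixed-length: 2 bits × 144 symbols = 288 bits.
Huffman merges:
R(3) + Y(24) → 27
27 + Z(40) → 67
67 + U(77) → 144
Huffman total = 27 + 67 + 144 = 238 bits.
Saving = 288 − 238 = 50 bits.

50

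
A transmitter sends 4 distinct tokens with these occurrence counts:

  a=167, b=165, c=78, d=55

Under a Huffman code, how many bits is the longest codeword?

Merge the two lowest-weight nodes at each step:
d(55) + c(78) → 133
133 + b(165) → 298
a(167) + 298 → 465
Maximum depth reached is 3.

3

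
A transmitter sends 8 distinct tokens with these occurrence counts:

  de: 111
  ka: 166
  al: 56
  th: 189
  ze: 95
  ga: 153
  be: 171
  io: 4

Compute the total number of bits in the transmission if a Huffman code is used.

Build the Huffman tree bottom-up:
combine io(4), al(56) → 60
combine 60, ze(95) → 155
combine de(111), ga(153) → 264
combine 155, ka(166) → 321
combine be(171), th(189) → 360
combine 264, 321 → 585
combine 360, 585 → 945
Each symbol's bit-cost is frequency × depth; summing gives 2690 bits (equivalently 60 + 155 + 264 + 321 + 360 + 585 + 945).

2690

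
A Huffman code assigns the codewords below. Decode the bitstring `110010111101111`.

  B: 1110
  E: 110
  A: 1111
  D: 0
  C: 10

Read left to right; each codeword is recognised as soon as it completes (prefix code):
  110→E | 0→D | 10→C | 1111→A | 0→D | 1111→A
Decoded message: EDCADA

EDCADA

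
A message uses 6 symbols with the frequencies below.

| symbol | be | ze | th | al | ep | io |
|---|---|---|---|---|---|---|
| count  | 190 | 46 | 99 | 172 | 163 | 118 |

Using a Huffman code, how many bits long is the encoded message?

Greedily combine the two least-frequent nodes:
ze(46) + th(99) → 145
io(118) + 145 → 263
ep(163) + al(172) → 335
be(190) + 263 → 453
335 + 453 → 788
The encoded length is the sum of every internal node's weight: 145 + 263 + 335 + 453 + 788 = 1984 bits.

1984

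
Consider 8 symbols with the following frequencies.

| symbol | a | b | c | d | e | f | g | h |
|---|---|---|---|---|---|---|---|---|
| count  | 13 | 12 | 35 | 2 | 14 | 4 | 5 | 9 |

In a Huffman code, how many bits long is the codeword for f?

6

Build the tree from the bottom:
merge d(2) and f(4): 6
merge g(5) and 6: 11
merge h(9) and 11: 20
merge b(12) and a(13): 25
merge e(14) and 20: 34
merge 25 and 34: 59
merge c(35) and 59: 94
f sits 6 levels below the root, so its codeword is 6 bits.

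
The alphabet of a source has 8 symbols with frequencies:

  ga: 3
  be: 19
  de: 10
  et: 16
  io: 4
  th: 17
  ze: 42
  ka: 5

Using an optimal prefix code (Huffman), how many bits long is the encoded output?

305

Build the Huffman tree bottom-up:
merge ga(3) and io(4): 7
merge ka(5) and 7: 12
merge de(10) and 12: 22
merge et(16) and th(17): 33
merge be(19) and 22: 41
merge 33 and 41: 74
merge ze(42) and 74: 116
Each symbol's bit-cost is frequency × depth; summing gives 305 bits (equivalently 7 + 12 + 22 + 33 + 41 + 74 + 116).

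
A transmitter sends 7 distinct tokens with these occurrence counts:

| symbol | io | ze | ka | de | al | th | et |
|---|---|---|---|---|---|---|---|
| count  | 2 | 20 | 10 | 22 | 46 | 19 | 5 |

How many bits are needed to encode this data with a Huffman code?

304

Merge the two smallest weights repeatedly:
io(2) + et(5) → 7
7 + ka(10) → 17
17 + th(19) → 36
ze(20) + de(22) → 42
36 + 42 → 78
al(46) + 78 → 124
Total encoded bits = sum of merged weights = 7 + 17 + 36 + 42 + 78 + 124 = 304.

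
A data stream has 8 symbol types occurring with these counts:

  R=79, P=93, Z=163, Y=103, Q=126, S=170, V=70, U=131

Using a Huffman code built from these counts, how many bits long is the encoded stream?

Greedily combine the two least-frequent nodes:
V(70) + R(79) → 149
P(93) + Y(103) → 196
Q(126) + U(131) → 257
149 + Z(163) → 312
S(170) + 196 → 366
257 + 312 → 569
366 + 569 → 935
Each symbol's bit-cost is frequency × depth; summing gives 2784 bits (equivalently 149 + 196 + 257 + 312 + 366 + 569 + 935).

2784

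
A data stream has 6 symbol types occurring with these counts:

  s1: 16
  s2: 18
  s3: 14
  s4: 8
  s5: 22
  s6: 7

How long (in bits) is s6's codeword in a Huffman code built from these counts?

Repeatedly merge the two smallest:
merge s6(7) and s4(8): 15
merge s3(14) and 15: 29
merge s1(16) and s2(18): 34
merge s5(22) and 29: 51
merge 34 and 51: 85
s6's leaf is at depth 4, giving a 4-bit codeword.

4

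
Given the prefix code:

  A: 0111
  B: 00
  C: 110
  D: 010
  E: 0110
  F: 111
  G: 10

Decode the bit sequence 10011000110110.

GEBCC

Read left to right; each codeword is recognised as soon as it completes (prefix code):
  10→G | 0110→E | 00→B | 110→C | 110→C
Decoded message: GEBCC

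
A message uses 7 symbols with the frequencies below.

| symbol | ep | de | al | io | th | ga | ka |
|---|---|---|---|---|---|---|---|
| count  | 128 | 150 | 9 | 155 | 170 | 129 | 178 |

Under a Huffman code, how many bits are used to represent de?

Repeatedly merge the two smallest:
combine al(9), ep(128) → 137
combine ga(129), 137 → 266
combine de(150), io(155) → 305
combine th(170), ka(178) → 348
combine 266, 305 → 571
combine 348, 571 → 919
de's leaf is at depth 3, giving a 3-bit codeword.

3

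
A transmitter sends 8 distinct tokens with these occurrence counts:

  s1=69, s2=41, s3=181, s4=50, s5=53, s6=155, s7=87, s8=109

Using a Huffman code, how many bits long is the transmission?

2112

Greedily combine the two least-frequent nodes:
combine s2(41), s4(50) → 91
combine s5(53), s1(69) → 122
combine s7(87), 91 → 178
combine s8(109), 122 → 231
combine s6(155), 178 → 333
combine s3(181), 231 → 412
combine 333, 412 → 745
Each symbol's bit-cost is frequency × depth; summing gives 2112 bits (equivalently 91 + 122 + 178 + 231 + 333 + 412 + 745).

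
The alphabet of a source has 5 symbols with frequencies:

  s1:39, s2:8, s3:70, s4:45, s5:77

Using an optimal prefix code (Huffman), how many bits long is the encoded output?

Build the Huffman tree bottom-up:
merge s2(8) and s1(39): 47
merge s4(45) and 47: 92
merge s3(70) and s5(77): 147
merge 92 and 147: 239
Total encoded bits = sum of merged weights = 47 + 92 + 147 + 239 = 525.

525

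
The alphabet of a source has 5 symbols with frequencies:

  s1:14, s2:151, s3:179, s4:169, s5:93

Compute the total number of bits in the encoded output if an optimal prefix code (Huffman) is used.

Merge the two smallest weights repeatedly:
merge s1(14) and s5(93): 107
merge 107 and s2(151): 258
merge s4(169) and s3(179): 348
merge 258 and 348: 606
The encoded length is the sum of every internal node's weight: 107 + 258 + 348 + 606 = 1319 bits.

1319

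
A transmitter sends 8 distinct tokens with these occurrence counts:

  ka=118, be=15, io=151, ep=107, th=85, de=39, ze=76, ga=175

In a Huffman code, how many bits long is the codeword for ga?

2

Repeatedly merge the two smallest:
merge be(15) and de(39): 54
merge 54 and ze(76): 130
merge th(85) and ep(107): 192
merge ka(118) and 130: 248
merge io(151) and ga(175): 326
merge 192 and 248: 440
merge 326 and 440: 766
ga's leaf is at depth 2, giving a 2-bit codeword.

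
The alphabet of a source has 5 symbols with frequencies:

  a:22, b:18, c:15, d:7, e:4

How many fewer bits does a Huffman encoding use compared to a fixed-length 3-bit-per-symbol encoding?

Fixed-length: 3 bits × 66 symbols = 198 bits.
Huffman merges:
merge e(4) and d(7): 11
merge 11 and c(15): 26
merge b(18) and a(22): 40
merge 26 and 40: 66
Huffman total = 11 + 26 + 40 + 66 = 143 bits.
Saving = 198 − 143 = 55 bits.

55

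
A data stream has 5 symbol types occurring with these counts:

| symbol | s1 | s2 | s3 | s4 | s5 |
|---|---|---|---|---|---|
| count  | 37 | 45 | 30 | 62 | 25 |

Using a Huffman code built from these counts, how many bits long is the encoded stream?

453

Merge the two smallest weights repeatedly:
merge s5(25) and s3(30): 55
merge s1(37) and s2(45): 82
merge 55 and s4(62): 117
merge 82 and 117: 199
The encoded length is the sum of every internal node's weight: 55 + 82 + 117 + 199 = 453 bits.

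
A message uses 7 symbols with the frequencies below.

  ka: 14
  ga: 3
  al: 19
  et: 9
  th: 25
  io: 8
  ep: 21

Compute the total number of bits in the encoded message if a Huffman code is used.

Build the Huffman tree bottom-up:
merge ga(3) and io(8): 11
merge et(9) and 11: 20
merge ka(14) and al(19): 33
merge 20 and ep(21): 41
merge th(25) and 33: 58
merge 41 and 58: 99
Each symbol's bit-cost is frequency × depth; summing gives 262 bits (equivalently 11 + 20 + 33 + 41 + 58 + 99).

262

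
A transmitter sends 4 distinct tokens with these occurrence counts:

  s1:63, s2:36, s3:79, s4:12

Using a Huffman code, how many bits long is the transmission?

349

Greedily combine the two least-frequent nodes:
combine s4(12), s2(36) → 48
combine 48, s1(63) → 111
combine s3(79), 111 → 190
Total encoded bits = sum of merged weights = 48 + 111 + 190 = 349.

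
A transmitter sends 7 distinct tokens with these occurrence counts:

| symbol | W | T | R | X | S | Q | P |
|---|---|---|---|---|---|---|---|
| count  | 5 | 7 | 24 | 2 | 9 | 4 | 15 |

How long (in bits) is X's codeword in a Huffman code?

Repeatedly merge the two smallest:
combine X(2), Q(4) → 6
combine W(5), 6 → 11
combine T(7), S(9) → 16
combine 11, P(15) → 26
combine 16, R(24) → 40
combine 26, 40 → 66
The subtree containing X is merged 4 times, so code length = 4.

4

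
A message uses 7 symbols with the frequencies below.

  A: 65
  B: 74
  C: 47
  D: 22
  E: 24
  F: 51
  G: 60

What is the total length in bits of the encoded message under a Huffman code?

Greedily combine the two least-frequent nodes:
D(22) + E(24) → 46
46 + C(47) → 93
F(51) + G(60) → 111
A(65) + B(74) → 139
93 + 111 → 204
139 + 204 → 343
Total encoded bits = sum of merged weights = 46 + 93 + 111 + 139 + 204 + 343 = 936.

936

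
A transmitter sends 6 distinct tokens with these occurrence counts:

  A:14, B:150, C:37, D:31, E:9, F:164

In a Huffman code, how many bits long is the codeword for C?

Build the tree from the bottom:
combine E(9), A(14) → 23
combine 23, D(31) → 54
combine C(37), 54 → 91
combine 91, B(150) → 241
combine F(164), 241 → 405
C sits 3 levels below the root, so its codeword is 3 bits.

3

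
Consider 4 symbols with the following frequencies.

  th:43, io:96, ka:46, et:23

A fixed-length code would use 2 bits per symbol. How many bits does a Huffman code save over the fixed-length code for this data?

30

Fixed-length: 2 bits × 208 symbols = 416 bits.
Huffman merges:
merge et(23) and th(43): 66
merge ka(46) and 66: 112
merge io(96) and 112: 208
Huffman total = 66 + 112 + 208 = 386 bits.
Saving = 416 − 386 = 30 bits.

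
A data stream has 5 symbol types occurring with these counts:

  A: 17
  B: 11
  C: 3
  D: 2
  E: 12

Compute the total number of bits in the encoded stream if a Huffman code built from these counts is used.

Merge the two smallest weights repeatedly:
merge D(2) and C(3): 5
merge 5 and B(11): 16
merge E(12) and 16: 28
merge A(17) and 28: 45
Each symbol's bit-cost is frequency × depth; summing gives 94 bits (equivalently 5 + 16 + 28 + 45).

94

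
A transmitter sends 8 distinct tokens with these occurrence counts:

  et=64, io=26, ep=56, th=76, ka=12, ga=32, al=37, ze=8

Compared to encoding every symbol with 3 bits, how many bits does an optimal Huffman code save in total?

Fixed-length: 3 bits × 311 symbols = 933 bits.
Huffman merges:
merge ze(8) and ka(12): 20
merge 20 and io(26): 46
merge ga(32) and al(37): 69
merge 46 and ep(56): 102
merge et(64) and 69: 133
merge th(76) and 102: 178
merge 133 and 178: 311
Huffman total = 20 + 46 + 69 + 102 + 133 + 178 + 311 = 859 bits.
Saving = 933 − 859 = 74 bits.

74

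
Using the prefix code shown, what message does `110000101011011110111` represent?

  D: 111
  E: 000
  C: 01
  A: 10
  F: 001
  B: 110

Read left to right; each codeword is recognised as soon as it completes (prefix code):
  110→B | 000→E | 10→A | 10→A | 110→B | 111→D | 10→A | 111→D
Decoded message: BEAABDAD

BEAABDAD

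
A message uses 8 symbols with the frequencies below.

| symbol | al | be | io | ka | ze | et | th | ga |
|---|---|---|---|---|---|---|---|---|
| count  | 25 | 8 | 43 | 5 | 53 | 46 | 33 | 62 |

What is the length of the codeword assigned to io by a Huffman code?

Build the tree from the bottom:
merge ka(5) and be(8): 13
merge 13 and al(25): 38
merge th(33) and 38: 71
merge io(43) and et(46): 89
merge ze(53) and ga(62): 115
merge 71 and 89: 160
merge 115 and 160: 275
The subtree containing io is merged 3 times, so code length = 3.

3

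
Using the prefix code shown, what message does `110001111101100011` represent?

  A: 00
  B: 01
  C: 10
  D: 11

Read left to right; each codeword is recognised as soon as it completes (prefix code):
  11→D | 00→A | 01→B | 11→D | 11→D | 01→B | 10→C | 00→A | 11→D
Decoded message: DABDDBCAD

DABDDBCAD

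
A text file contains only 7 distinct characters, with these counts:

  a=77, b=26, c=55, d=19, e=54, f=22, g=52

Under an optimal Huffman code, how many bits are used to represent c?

2

Build the tree from the bottom:
d(19) + f(22) → 41
b(26) + 41 → 67
g(52) + e(54) → 106
c(55) + 67 → 122
a(77) + 106 → 183
122 + 183 → 305
The subtree containing c is merged 2 times, so code length = 2.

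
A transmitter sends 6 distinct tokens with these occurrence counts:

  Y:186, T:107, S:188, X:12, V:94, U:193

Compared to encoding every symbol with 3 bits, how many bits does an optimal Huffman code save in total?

461

Fixed-length: 3 bits × 780 symbols = 2340 bits.
Huffman merges:
X(12) + V(94) → 106
106 + T(107) → 213
Y(186) + S(188) → 374
U(193) + 213 → 406
374 + 406 → 780
Huffman total = 106 + 213 + 374 + 406 + 780 = 1879 bits.
Saving = 2340 − 1879 = 461 bits.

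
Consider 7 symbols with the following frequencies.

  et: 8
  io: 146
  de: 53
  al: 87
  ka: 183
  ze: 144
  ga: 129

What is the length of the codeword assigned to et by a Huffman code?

4

Repeatedly merge the two smallest:
merge et(8) and de(53): 61
merge 61 and al(87): 148
merge ga(129) and ze(144): 273
merge io(146) and 148: 294
merge ka(183) and 273: 456
merge 294 and 456: 750
et sits 4 levels below the root, so its codeword is 4 bits.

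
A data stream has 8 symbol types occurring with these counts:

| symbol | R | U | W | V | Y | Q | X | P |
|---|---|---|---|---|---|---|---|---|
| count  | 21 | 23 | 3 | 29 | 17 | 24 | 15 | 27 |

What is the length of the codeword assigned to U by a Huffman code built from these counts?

3

Huffman merges, smallest pair first:
merge W(3) and X(15): 18
merge Y(17) and 18: 35
merge R(21) and U(23): 44
merge Q(24) and P(27): 51
merge V(29) and 35: 64
merge 44 and 51: 95
merge 64 and 95: 159
U's leaf is at depth 3, giving a 3-bit codeword.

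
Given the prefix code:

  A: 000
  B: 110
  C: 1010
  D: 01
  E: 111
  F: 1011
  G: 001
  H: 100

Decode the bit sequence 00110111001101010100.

Read left to right; each codeword is recognised as soon as it completes (prefix code):
  001→G | 1011→F | 100→H | 110→B | 1010→C | 100→H
Decoded message: GFHBCH

GFHBCH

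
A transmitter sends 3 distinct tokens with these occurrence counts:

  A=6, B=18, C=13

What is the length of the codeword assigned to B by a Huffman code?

Build the tree from the bottom:
combine A(6), C(13) → 19
combine B(18), 19 → 37
B is a child of the root — depth 1, so its codeword is a single bit.

1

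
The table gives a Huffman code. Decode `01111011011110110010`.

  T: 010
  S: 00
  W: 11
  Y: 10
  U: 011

UWUUWUSY

Read left to right; each codeword is recognised as soon as it completes (prefix code):
  011→U | 11→W | 011→U | 011→U | 11→W | 011→U | 00→S | 10→Y
Decoded message: UWUUWUSY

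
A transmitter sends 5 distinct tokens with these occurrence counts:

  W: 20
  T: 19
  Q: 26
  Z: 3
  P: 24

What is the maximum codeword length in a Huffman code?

Merge the two lowest-weight nodes at each step:
combine Z(3), T(19) → 22
combine W(20), 22 → 42
combine P(24), Q(26) → 50
combine 42, 50 → 92
The first pair merged (Z, T) ends up deepest, at depth 3.

3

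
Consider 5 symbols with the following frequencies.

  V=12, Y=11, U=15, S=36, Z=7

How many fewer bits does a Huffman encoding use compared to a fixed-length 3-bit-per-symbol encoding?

72

Fixed-length: 3 bits × 81 symbols = 243 bits.
Huffman merges:
Z(7) + Y(11) → 18
V(12) + U(15) → 27
18 + 27 → 45
S(36) + 45 → 81
Huffman total = 18 + 27 + 45 + 81 = 171 bits.
Saving = 243 − 171 = 72 bits.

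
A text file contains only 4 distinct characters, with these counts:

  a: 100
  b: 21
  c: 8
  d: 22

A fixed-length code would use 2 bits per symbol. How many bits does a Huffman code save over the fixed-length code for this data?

Fixed-length: 2 bits × 151 symbols = 302 bits.
Huffman merges:
merge c(8) and b(21): 29
merge d(22) and 29: 51
merge 51 and a(100): 151
Huffman total = 29 + 51 + 151 = 231 bits.
Saving = 302 − 231 = 71 bits.

71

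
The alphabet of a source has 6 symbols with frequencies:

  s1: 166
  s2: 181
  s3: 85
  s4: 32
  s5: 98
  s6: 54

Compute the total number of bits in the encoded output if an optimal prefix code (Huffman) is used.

1489

Build the Huffman tree bottom-up:
combine s4(32), s6(54) → 86
combine s3(85), 86 → 171
combine s5(98), s1(166) → 264
combine 171, s2(181) → 352
combine 264, 352 → 616
Total encoded bits = sum of merged weights = 86 + 171 + 264 + 352 + 616 = 1489.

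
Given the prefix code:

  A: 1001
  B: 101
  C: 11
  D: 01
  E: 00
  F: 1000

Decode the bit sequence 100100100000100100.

AEFEAE

Read left to right; each codeword is recognised as soon as it completes (prefix code):
  1001→A | 00→E | 1000→F | 00→E | 1001→A | 00→E
Decoded message: AEFEAE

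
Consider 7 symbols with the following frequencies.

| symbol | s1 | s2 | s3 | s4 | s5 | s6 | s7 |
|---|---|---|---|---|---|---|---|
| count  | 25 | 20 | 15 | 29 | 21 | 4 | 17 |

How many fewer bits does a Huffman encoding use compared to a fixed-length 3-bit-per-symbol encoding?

Fixed-length: 3 bits × 131 symbols = 393 bits.
Huffman merges:
merge s6(4) and s3(15): 19
merge s7(17) and 19: 36
merge s2(20) and s5(21): 41
merge s1(25) and s4(29): 54
merge 36 and 41: 77
merge 54 and 77: 131
Huffman total = 19 + 36 + 41 + 54 + 77 + 131 = 358 bits.
Saving = 393 − 358 = 35 bits.

35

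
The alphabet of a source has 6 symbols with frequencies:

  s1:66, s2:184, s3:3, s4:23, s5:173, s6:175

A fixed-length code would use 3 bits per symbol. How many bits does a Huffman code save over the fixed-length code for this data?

Fixed-length: 3 bits × 624 symbols = 1872 bits.
Huffman merges:
combine s3(3), s4(23) → 26
combine 26, s1(66) → 92
combine 92, s5(173) → 265
combine s6(175), s2(184) → 359
combine 265, 359 → 624
Huffman total = 26 + 92 + 265 + 359 + 624 = 1366 bits.
Saving = 1872 − 1366 = 506 bits.

506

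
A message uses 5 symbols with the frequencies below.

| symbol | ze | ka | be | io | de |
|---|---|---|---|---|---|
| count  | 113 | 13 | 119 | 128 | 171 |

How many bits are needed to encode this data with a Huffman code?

1214

Build the Huffman tree bottom-up:
ka(13) + ze(113) → 126
be(119) + 126 → 245
io(128) + de(171) → 299
245 + 299 → 544
Each symbol's bit-cost is frequency × depth; summing gives 1214 bits (equivalently 126 + 245 + 299 + 544).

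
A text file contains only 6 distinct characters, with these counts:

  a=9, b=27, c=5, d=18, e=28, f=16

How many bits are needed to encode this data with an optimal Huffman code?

Greedily combine the two least-frequent nodes:
c(5) + a(9) → 14
14 + f(16) → 30
d(18) + b(27) → 45
e(28) + 30 → 58
45 + 58 → 103
Total encoded bits = sum of merged weights = 14 + 30 + 45 + 58 + 103 = 250.

250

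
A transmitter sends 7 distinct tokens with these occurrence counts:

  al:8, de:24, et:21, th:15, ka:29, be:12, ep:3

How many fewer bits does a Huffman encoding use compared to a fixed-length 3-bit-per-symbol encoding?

Fixed-length: 3 bits × 112 symbols = 336 bits.
Huffman merges:
merge ep(3) and al(8): 11
merge 11 and be(12): 23
merge th(15) and et(21): 36
merge 23 and de(24): 47
merge ka(29) and 36: 65
merge 47 and 65: 112
Huffman total = 11 + 23 + 36 + 47 + 65 + 112 = 294 bits.
Saving = 336 − 294 = 42 bits.

42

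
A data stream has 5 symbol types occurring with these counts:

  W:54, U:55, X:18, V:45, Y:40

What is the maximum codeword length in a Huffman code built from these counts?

Merge the two lowest-weight nodes at each step:
X(18) + Y(40) → 58
V(45) + W(54) → 99
U(55) + 58 → 113
99 + 113 → 212
The first pair merged (X, Y) ends up deepest, at depth 3.

3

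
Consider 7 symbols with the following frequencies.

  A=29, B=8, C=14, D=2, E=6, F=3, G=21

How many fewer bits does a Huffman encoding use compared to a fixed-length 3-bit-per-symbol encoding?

48

Fixed-length: 3 bits × 83 symbols = 249 bits.
Huffman merges:
combine D(2), F(3) → 5
combine 5, E(6) → 11
combine B(8), 11 → 19
combine C(14), 19 → 33
combine G(21), A(29) → 50
combine 33, 50 → 83
Huffman total = 5 + 11 + 19 + 33 + 50 + 83 = 201 bits.
Saving = 249 − 201 = 48 bits.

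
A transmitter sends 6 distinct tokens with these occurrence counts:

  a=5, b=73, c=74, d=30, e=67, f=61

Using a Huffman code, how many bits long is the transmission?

Greedily combine the two least-frequent nodes:
combine a(5), d(30) → 35
combine 35, f(61) → 96
combine e(67), b(73) → 140
combine c(74), 96 → 170
combine 140, 170 → 310
The encoded length is the sum of every internal node's weight: 35 + 96 + 140 + 170 + 310 = 751 bits.

751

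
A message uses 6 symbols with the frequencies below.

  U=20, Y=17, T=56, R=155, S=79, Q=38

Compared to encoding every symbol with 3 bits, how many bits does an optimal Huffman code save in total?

Fixed-length: 3 bits × 365 symbols = 1095 bits.
Huffman merges:
Y(17) + U(20) → 37
37 + Q(38) → 75
T(56) + 75 → 131
S(79) + 131 → 210
R(155) + 210 → 365
Huffman total = 37 + 75 + 131 + 210 + 365 = 818 bits.
Saving = 1095 − 818 = 277 bits.

277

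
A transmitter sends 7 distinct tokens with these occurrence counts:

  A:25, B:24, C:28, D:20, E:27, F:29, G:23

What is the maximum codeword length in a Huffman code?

Merge the two lowest-weight nodes at each step:
combine D(20), G(23) → 43
combine B(24), A(25) → 49
combine E(27), C(28) → 55
combine F(29), 43 → 72
combine 49, 55 → 104
combine 72, 104 → 176
Maximum depth reached is 3.

3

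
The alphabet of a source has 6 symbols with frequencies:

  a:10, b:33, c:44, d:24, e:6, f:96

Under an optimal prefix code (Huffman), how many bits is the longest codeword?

5

Merge the two lowest-weight nodes at each step:
combine e(6), a(10) → 16
combine 16, d(24) → 40
combine b(33), 40 → 73
combine c(44), 73 → 117
combine f(96), 117 → 213
The rarest symbols sit at the bottom; the longest codeword is 5 bits.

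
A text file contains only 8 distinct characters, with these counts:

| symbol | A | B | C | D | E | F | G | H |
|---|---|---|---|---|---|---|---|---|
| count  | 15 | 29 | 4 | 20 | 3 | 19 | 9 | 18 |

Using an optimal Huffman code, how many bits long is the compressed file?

Build the Huffman tree bottom-up:
combine E(3), C(4) → 7
combine 7, G(9) → 16
combine A(15), 16 → 31
combine H(18), F(19) → 37
combine D(20), B(29) → 49
combine 31, 37 → 68
combine 49, 68 → 117
Total encoded bits = sum of merged weights = 7 + 16 + 31 + 37 + 49 + 68 + 117 = 325.

325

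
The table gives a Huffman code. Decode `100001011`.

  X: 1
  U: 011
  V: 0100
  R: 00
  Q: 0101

XRRXU

Read left to right; each codeword is recognised as soon as it completes (prefix code):
  1→X | 00→R | 00→R | 1→X | 011→U
Decoded message: XRRXU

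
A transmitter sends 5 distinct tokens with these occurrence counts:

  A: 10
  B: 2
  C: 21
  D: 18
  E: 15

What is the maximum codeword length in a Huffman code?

3

Merge the two lowest-weight nodes at each step:
B(2) + A(10) → 12
12 + E(15) → 27
D(18) + C(21) → 39
27 + 39 → 66
The rarest symbols sit at the bottom; the longest codeword is 3 bits.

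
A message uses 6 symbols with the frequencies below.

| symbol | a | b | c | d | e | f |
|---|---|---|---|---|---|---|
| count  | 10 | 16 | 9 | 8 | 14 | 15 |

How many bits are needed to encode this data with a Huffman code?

Build the Huffman tree bottom-up:
merge d(8) and c(9): 17
merge a(10) and e(14): 24
merge f(15) and b(16): 31
merge 17 and 24: 41
merge 31 and 41: 72
The encoded length is the sum of every internal node's weight: 17 + 24 + 31 + 41 + 72 = 185 bits.

185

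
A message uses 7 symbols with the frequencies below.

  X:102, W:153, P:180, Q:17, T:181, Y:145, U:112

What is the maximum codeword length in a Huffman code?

Merge the two lowest-weight nodes at each step:
merge Q(17) and X(102): 119
merge U(112) and 119: 231
merge Y(145) and W(153): 298
merge P(180) and T(181): 361
merge 231 and 298: 529
merge 361 and 529: 890
The rarest symbols sit at the bottom; the longest codeword is 4 bits.

4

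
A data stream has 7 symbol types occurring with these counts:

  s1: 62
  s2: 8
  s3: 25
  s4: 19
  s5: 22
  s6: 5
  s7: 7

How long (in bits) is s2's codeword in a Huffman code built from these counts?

Repeatedly merge the two smallest:
merge s6(5) and s7(7): 12
merge s2(8) and 12: 20
merge s4(19) and 20: 39
merge s5(22) and s3(25): 47
merge 39 and 47: 86
merge s1(62) and 86: 148
s2's leaf is at depth 4, giving a 4-bit codeword.

4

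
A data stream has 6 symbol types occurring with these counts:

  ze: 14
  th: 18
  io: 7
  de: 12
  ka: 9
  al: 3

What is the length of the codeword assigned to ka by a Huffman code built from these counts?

3

Build the tree from the bottom:
al(3) + io(7) → 10
ka(9) + 10 → 19
de(12) + ze(14) → 26
th(18) + 19 → 37
26 + 37 → 63
ka's leaf is at depth 3, giving a 3-bit codeword.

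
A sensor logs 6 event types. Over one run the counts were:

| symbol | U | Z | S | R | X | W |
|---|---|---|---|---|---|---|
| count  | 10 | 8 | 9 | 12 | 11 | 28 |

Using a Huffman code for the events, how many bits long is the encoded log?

Merge the two smallest weights repeatedly:
Z(8) + S(9) → 17
U(10) + X(11) → 21
R(12) + 17 → 29
21 + W(28) → 49
29 + 49 → 78
Each symbol's bit-cost is frequency × depth; summing gives 194 bits (equivalently 17 + 21 + 29 + 49 + 78).

194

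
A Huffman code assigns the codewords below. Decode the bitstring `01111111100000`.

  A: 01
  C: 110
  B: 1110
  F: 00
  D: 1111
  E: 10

ADBFF

Read left to right; each codeword is recognised as soon as it completes (prefix code):
  01→A | 1111→D | 1110→B | 00→F | 00→F
Decoded message: ADBFF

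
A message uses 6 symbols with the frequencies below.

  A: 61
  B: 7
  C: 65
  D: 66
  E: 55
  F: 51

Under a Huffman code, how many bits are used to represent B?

Repeatedly merge the two smallest:
merge B(7) and F(51): 58
merge E(55) and 58: 113
merge A(61) and C(65): 126
merge D(66) and 113: 179
merge 126 and 179: 305
B's leaf is at depth 4, giving a 4-bit codeword.

4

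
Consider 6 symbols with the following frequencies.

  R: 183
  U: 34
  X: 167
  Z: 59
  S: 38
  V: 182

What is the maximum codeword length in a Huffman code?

Merge the two lowest-weight nodes at each step:
combine U(34), S(38) → 72
combine Z(59), 72 → 131
combine 131, X(167) → 298
combine V(182), R(183) → 365
combine 298, 365 → 663
The rarest symbols sit at the bottom; the longest codeword is 4 bits.

4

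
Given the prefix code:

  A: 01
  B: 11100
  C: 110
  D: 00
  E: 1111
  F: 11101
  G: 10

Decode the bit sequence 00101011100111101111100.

Read left to right; each codeword is recognised as soon as it completes (prefix code):
  00→D | 10→G | 10→G | 11100→B | 1111→E | 01→A | 1111→E | 00→D
Decoded message: DGGBEAED

DGGBEAED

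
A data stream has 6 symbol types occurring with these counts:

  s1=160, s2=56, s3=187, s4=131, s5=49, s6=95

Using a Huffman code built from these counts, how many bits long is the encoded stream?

Merge the two smallest weights repeatedly:
combine s5(49), s2(56) → 105
combine s6(95), 105 → 200
combine s4(131), s1(160) → 291
combine s3(187), 200 → 387
combine 291, 387 → 678
The encoded length is the sum of every internal node's weight: 105 + 200 + 291 + 387 + 678 = 1661 bits.

1661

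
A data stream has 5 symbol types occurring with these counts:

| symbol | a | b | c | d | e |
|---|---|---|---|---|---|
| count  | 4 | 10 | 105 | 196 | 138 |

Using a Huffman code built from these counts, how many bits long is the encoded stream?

843

Greedily combine the two least-frequent nodes:
a(4) + b(10) → 14
14 + c(105) → 119
119 + e(138) → 257
d(196) + 257 → 453
Total encoded bits = sum of merged weights = 14 + 119 + 257 + 453 = 843.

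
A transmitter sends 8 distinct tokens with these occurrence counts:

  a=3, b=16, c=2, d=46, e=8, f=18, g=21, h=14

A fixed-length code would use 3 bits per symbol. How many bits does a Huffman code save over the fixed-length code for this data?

Fixed-length: 3 bits × 128 symbols = 384 bits.
Huffman merges:
merge c(2) and a(3): 5
merge 5 and e(8): 13
merge 13 and h(14): 27
merge b(16) and f(18): 34
merge g(21) and 27: 48
merge 34 and d(46): 80
merge 48 and 80: 128
Huffman total = 5 + 13 + 27 + 34 + 48 + 80 + 128 = 335 bits.
Saving = 384 − 335 = 49 bits.

49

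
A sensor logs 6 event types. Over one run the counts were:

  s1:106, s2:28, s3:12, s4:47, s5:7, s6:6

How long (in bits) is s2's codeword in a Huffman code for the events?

Build the tree from the bottom:
s6(6) + s5(7) → 13
s3(12) + 13 → 25
25 + s2(28) → 53
s4(47) + 53 → 100
100 + s1(106) → 206
The subtree containing s2 is merged 3 times, so code length = 3.

3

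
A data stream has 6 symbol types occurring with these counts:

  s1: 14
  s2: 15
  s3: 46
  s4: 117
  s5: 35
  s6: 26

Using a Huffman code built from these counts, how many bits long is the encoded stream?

554

Merge the two smallest weights repeatedly:
merge s1(14) and s2(15): 29
merge s6(26) and 29: 55
merge s5(35) and s3(46): 81
merge 55 and 81: 136
merge s4(117) and 136: 253
Each symbol's bit-cost is frequency × depth; summing gives 554 bits (equivalently 29 + 55 + 81 + 136 + 253).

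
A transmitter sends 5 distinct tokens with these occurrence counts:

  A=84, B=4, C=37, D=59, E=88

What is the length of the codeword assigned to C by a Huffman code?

3

Build the tree from the bottom:
merge B(4) and C(37): 41
merge 41 and D(59): 100
merge A(84) and E(88): 172
merge 100 and 172: 272
C sits 3 levels below the root, so its codeword is 3 bits.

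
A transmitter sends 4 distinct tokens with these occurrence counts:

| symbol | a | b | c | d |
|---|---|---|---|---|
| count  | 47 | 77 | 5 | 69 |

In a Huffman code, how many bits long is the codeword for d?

Repeatedly merge the two smallest:
c(5) + a(47) → 52
52 + d(69) → 121
b(77) + 121 → 198
d sits 2 levels below the root, so its codeword is 2 bits.

2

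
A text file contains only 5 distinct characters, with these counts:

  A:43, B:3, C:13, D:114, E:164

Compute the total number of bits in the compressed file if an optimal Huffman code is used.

Greedily combine the two least-frequent nodes:
B(3) + C(13) → 16
16 + A(43) → 59
59 + D(114) → 173
E(164) + 173 → 337
Total encoded bits = sum of merged weights = 16 + 59 + 173 + 337 = 585.

585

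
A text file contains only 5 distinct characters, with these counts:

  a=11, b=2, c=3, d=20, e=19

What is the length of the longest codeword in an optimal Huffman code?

Merge the two lowest-weight nodes at each step:
merge b(2) and c(3): 5
merge 5 and a(11): 16
merge 16 and e(19): 35
merge d(20) and 35: 55
Maximum depth reached is 4.

4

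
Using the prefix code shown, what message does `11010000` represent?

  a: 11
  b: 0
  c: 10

Read left to right; each codeword is recognised as soon as it completes (prefix code):
  11→a | 0→b | 10→c | 0→b | 0→b | 0→b
Decoded message: abcbbb

abcbbb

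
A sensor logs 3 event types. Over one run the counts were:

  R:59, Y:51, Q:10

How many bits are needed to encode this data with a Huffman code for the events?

181

Greedily combine the two least-frequent nodes:
combine Q(10), Y(51) → 61
combine R(59), 61 → 120
The encoded length is the sum of every internal node's weight: 61 + 120 = 181 bits.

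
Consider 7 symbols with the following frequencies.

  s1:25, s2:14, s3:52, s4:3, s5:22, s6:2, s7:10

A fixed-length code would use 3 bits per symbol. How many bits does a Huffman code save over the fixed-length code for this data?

84

Fixed-length: 3 bits × 128 symbols = 384 bits.
Huffman merges:
combine s6(2), s4(3) → 5
combine 5, s7(10) → 15
combine s2(14), 15 → 29
combine s5(22), s1(25) → 47
combine 29, 47 → 76
combine s3(52), 76 → 128
Huffman total = 5 + 15 + 29 + 47 + 76 + 128 = 300 bits.
Saving = 384 − 300 = 84 bits.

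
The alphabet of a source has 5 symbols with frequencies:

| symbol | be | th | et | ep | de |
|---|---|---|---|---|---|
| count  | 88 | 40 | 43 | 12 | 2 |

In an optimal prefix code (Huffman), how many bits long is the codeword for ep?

Build the tree from the bottom:
merge de(2) and ep(12): 14
merge 14 and th(40): 54
merge et(43) and 54: 97
merge be(88) and 97: 185
ep sits 4 levels below the root, so its codeword is 4 bits.

4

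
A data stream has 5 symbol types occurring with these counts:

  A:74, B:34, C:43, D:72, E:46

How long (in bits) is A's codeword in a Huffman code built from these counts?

Build the tree from the bottom:
B(34) + C(43) → 77
E(46) + D(72) → 118
A(74) + 77 → 151
118 + 151 → 269
The subtree containing A is merged 2 times, so code length = 2.

2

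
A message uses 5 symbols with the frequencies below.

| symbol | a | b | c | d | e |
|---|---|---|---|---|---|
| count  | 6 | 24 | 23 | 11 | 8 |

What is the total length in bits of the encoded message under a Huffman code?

Greedily combine the two least-frequent nodes:
merge a(6) and e(8): 14
merge d(11) and 14: 25
merge c(23) and b(24): 47
merge 25 and 47: 72
Total encoded bits = sum of merged weights = 14 + 25 + 47 + 72 = 158.

158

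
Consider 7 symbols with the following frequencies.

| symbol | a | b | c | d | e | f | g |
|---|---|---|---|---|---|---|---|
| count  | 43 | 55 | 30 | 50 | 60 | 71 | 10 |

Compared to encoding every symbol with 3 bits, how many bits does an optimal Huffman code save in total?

Fixed-length: 3 bits × 319 symbols = 957 bits.
Huffman merges:
g(10) + c(30) → 40
40 + a(43) → 83
d(50) + b(55) → 105
e(60) + f(71) → 131
83 + 105 → 188
131 + 188 → 319
Huffman total = 40 + 83 + 105 + 131 + 188 + 319 = 866 bits.
Saving = 957 − 866 = 91 bits.

91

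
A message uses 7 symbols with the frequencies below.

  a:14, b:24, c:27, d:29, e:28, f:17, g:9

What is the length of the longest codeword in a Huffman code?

4

Merge the two lowest-weight nodes at each step:
merge g(9) and a(14): 23
merge f(17) and 23: 40
merge b(24) and c(27): 51
merge e(28) and d(29): 57
merge 40 and 51: 91
merge 57 and 91: 148
Maximum depth reached is 4.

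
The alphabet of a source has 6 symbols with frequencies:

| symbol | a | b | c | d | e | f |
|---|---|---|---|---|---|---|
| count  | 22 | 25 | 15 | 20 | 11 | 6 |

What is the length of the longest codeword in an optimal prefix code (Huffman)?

4

Merge the two lowest-weight nodes at each step:
combine f(6), e(11) → 17
combine c(15), 17 → 32
combine d(20), a(22) → 42
combine b(25), 32 → 57
combine 42, 57 → 99
The first pair merged (f, e) ends up deepest, at depth 4.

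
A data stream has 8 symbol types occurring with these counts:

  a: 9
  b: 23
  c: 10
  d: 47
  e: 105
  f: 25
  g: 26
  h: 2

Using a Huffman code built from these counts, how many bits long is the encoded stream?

Build the Huffman tree bottom-up:
combine h(2), a(9) → 11
combine c(10), 11 → 21
combine 21, b(23) → 44
combine f(25), g(26) → 51
combine 44, d(47) → 91
combine 51, 91 → 142
combine e(105), 142 → 247
Each symbol's bit-cost is frequency × depth; summing gives 607 bits (equivalently 11 + 21 + 44 + 51 + 91 + 142 + 247).

607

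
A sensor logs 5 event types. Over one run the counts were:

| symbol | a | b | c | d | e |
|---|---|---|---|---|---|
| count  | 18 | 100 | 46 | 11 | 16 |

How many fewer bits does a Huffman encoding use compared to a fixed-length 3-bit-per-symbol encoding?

Fixed-length: 3 bits × 191 symbols = 573 bits.
Huffman merges:
combine d(11), e(16) → 27
combine a(18), 27 → 45
combine 45, c(46) → 91
combine 91, b(100) → 191
Huffman total = 27 + 45 + 91 + 191 = 354 bits.
Saving = 573 − 354 = 219 bits.

219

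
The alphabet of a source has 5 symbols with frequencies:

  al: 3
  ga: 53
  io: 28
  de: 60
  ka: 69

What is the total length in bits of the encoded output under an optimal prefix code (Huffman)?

457

Greedily combine the two least-frequent nodes:
al(3) + io(28) → 31
31 + ga(53) → 84
de(60) + ka(69) → 129
84 + 129 → 213
Total encoded bits = sum of merged weights = 31 + 84 + 129 + 213 = 457.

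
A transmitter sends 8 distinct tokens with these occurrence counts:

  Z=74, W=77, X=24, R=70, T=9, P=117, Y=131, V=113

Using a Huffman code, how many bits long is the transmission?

1733

Greedily combine the two least-frequent nodes:
merge T(9) and X(24): 33
merge 33 and R(70): 103
merge Z(74) and W(77): 151
merge 103 and V(113): 216
merge P(117) and Y(131): 248
merge 151 and 216: 367
merge 248 and 367: 615
Total encoded bits = sum of merged weights = 33 + 103 + 151 + 216 + 248 + 367 + 615 = 1733.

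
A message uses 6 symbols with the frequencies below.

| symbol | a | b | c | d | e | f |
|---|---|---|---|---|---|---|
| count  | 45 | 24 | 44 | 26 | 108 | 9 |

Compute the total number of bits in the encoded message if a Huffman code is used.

Merge the two smallest weights repeatedly:
f(9) + b(24) → 33
d(26) + 33 → 59
c(44) + a(45) → 89
59 + 89 → 148
e(108) + 148 → 256
Total encoded bits = sum of merged weights = 33 + 59 + 89 + 148 + 256 = 585.

585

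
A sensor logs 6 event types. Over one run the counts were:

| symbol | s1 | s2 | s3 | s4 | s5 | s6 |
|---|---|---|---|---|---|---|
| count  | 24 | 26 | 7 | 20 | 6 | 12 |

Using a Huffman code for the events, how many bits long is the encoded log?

Build the Huffman tree bottom-up:
merge s5(6) and s3(7): 13
merge s6(12) and 13: 25
merge s4(20) and s1(24): 44
merge 25 and s2(26): 51
merge 44 and 51: 95
The encoded length is the sum of every internal node's weight: 13 + 25 + 44 + 51 + 95 = 228 bits.

228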